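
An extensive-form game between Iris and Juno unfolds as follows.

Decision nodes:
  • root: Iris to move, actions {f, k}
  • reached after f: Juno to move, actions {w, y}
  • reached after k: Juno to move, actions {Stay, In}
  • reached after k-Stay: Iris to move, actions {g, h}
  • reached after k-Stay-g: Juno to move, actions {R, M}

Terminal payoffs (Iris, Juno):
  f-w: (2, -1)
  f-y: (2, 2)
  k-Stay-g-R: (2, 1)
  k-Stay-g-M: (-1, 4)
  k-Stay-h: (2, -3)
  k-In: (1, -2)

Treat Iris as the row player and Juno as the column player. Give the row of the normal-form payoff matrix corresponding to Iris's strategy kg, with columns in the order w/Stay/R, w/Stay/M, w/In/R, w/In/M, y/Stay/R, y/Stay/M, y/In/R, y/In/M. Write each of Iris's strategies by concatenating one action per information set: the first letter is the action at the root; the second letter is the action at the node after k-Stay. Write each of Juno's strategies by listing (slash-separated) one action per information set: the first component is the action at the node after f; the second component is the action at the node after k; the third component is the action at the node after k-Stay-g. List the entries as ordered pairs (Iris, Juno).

vs w/Stay/R: Iris plays k → Juno plays Stay at [k] → Iris plays g at [k-Stay] → Juno plays R at [k-Stay-g] → (2, 1)
vs w/Stay/M: Iris plays k → Juno plays Stay at [k] → Iris plays g at [k-Stay] → Juno plays M at [k-Stay-g] → (-1, 4)
vs w/In/R: Iris plays k → Juno plays In at [k] → (1, -2)
vs w/In/M: Iris plays k → Juno plays In at [k] → (1, -2)
vs y/Stay/R: Iris plays k → Juno plays Stay at [k] → Iris plays g at [k-Stay] → Juno plays R at [k-Stay-g] → (2, 1)
vs y/Stay/M: Iris plays k → Juno plays Stay at [k] → Iris plays g at [k-Stay] → Juno plays M at [k-Stay-g] → (-1, 4)
vs y/In/R: Iris plays k → Juno plays In at [k] → (1, -2)
vs y/In/M: Iris plays k → Juno plays In at [k] → (1, -2)

(2,1) (-1,4) (1,-2) (1,-2) (2,1) (-1,4) (1,-2) (1,-2)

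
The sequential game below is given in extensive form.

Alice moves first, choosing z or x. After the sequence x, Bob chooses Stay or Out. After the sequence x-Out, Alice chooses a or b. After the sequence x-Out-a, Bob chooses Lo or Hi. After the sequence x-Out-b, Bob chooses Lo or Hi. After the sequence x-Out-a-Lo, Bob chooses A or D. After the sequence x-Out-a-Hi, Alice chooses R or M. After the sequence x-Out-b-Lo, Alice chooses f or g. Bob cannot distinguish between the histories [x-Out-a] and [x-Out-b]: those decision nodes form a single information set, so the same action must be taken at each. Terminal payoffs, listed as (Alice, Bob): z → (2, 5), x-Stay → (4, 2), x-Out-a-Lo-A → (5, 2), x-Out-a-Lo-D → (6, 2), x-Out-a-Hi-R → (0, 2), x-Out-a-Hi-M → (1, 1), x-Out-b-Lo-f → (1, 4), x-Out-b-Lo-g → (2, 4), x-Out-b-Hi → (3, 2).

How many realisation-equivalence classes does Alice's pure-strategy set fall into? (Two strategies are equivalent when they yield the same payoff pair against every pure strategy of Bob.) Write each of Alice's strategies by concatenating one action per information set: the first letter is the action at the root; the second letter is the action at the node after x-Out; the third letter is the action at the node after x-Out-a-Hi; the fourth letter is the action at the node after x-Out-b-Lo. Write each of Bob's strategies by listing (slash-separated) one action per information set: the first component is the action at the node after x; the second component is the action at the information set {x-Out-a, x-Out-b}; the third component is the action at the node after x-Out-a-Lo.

Alice has 16 pure strategies: zaRf, zaRg, zaMf, zaMg, zbRf, zbRg, zbMf, zbMg, xaRf, xaRg, xaMf, xaMg, xbRf, xbRg, xbMf, xbMg. Columns: Stay/Lo/A, Stay/Lo/D, Stay/Hi/A, Stay/Hi/D, Out/Lo/A, Out/Lo/D, Out/Hi/A, Out/Hi/D.
{zaRf, zaRg, zaMf, zaMg, zbRf, zbRg, zbMf, zbMg} → row (2,5) (2,5) (2,5) (2,5) (2,5) (2,5) (2,5) (2,5)
{xaRf, xaRg} → row (4,2) (4,2) (4,2) (4,2) (5,2) (6,2) (0,2) (0,2)
{xaMf, xaMg} → row (4,2) (4,2) (4,2) (4,2) (5,2) (6,2) (1,1) (1,1)
{xbRf, xbMf} → row (4,2) (4,2) (4,2) (4,2) (1,4) (1,4) (3,2) (3,2)
{xbRg, xbMg} → row (4,2) (4,2) (4,2) (4,2) (2,4) (2,4) (3,2) (3,2)
That's 5 distinct rows out of 16 strategies.

5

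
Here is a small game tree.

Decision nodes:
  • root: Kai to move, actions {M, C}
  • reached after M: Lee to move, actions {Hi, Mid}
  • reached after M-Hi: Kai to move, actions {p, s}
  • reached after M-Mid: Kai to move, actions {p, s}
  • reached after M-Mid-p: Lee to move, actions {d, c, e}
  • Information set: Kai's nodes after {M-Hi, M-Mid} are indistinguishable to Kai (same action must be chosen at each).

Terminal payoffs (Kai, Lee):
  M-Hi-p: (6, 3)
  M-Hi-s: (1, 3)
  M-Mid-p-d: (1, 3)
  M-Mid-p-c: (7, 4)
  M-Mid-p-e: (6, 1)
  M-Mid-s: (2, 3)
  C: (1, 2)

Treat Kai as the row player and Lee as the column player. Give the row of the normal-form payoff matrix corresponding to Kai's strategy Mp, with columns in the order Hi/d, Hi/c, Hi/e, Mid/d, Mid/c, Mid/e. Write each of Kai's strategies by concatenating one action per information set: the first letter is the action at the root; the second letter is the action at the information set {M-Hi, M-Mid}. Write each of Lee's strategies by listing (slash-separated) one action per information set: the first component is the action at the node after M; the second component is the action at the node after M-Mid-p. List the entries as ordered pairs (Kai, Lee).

vs Hi/d: Kai plays M → Lee plays Hi at [M] → Kai plays p at [M-Hi] → (6, 3)
vs Hi/c: Kai plays M → Lee plays Hi at [M] → Kai plays p at [M-Hi] → (6, 3)
vs Hi/e: Kai plays M → Lee plays Hi at [M] → Kai plays p at [M-Hi] → (6, 3)
vs Mid/d: Kai plays M → Lee plays Mid at [M] → Kai plays p at [M-Mid] → Lee plays d at [M-Mid-p] → (1, 3)
vs Mid/c: Kai plays M → Lee plays Mid at [M] → Kai plays p at [M-Mid] → Lee plays c at [M-Mid-p] → (7, 4)
vs Mid/e: Kai plays M → Lee plays Mid at [M] → Kai plays p at [M-Mid] → Lee plays e at [M-Mid-p] → (6, 1)

(6,3) (6,3) (6,3) (1,3) (7,4) (6,1)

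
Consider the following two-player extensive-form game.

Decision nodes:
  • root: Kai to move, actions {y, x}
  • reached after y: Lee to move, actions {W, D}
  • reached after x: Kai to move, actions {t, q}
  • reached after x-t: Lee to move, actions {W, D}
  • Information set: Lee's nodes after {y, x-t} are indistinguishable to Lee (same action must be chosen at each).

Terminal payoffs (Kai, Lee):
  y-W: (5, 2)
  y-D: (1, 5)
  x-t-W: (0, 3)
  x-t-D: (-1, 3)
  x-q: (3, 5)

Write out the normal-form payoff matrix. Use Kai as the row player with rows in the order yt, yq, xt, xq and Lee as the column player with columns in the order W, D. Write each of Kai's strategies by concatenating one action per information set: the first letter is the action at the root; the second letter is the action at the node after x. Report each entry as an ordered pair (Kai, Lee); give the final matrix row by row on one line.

            W        D
  yt    (5,2)    (1,5)
  yq    (5,2)    (1,5)
  xt    (0,3)   (-1,3)
  xq    (3,5)    (3,5)

yt: (5,2) (1,5) | yq: (5,2) (1,5) | xt: (0,3) (-1,3) | xq: (3,5) (3,5)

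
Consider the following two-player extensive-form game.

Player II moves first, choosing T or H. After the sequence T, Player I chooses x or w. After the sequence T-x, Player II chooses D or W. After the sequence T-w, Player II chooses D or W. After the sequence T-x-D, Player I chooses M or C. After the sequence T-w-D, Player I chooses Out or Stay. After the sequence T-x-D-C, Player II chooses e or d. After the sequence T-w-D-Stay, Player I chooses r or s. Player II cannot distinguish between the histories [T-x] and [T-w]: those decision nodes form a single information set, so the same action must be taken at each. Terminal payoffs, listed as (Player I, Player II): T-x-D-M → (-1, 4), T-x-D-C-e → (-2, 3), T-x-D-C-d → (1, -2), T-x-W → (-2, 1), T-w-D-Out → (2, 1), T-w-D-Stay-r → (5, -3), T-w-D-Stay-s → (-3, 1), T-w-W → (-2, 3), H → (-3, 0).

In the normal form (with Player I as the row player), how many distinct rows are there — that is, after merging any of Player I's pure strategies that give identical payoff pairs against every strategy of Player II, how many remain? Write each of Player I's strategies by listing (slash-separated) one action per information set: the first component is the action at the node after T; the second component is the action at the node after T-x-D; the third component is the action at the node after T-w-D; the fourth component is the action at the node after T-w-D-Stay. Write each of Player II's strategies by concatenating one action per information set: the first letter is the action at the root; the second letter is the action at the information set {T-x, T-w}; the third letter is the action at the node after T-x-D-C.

5

Player I has 16 pure strategies: x/M/Out/r, x/M/Out/s, x/M/Stay/r, x/M/Stay/s, x/C/Out/r, x/C/Out/s, x/C/Stay/r, x/C/Stay/s, w/M/Out/r, w/M/Out/s, w/M/Stay/r, w/M/Stay/s, w/C/Out/r, w/C/Out/s, w/C/Stay/r, w/C/Stay/s. Columns: TDe, TDd, TWe, TWd, HDe, HDd, HWe, HWd.
{x/M/Out/r, x/M/Out/s, x/M/Stay/r, x/M/Stay/s} → row (-1,4) (-1,4) (-2,1) (-2,1) (-3,0) (-3,0) (-3,0) (-3,0)
{x/C/Out/r, x/C/Out/s, x/C/Stay/r, x/C/Stay/s} → row (-2,3) (1,-2) (-2,1) (-2,1) (-3,0) (-3,0) (-3,0) (-3,0)
{w/M/Out/r, w/M/Out/s, w/C/Out/r, w/C/Out/s} → row (2,1) (2,1) (-2,3) (-2,3) (-3,0) (-3,0) (-3,0) (-3,0)
{w/M/Stay/r, w/C/Stay/r} → row (5,-3) (5,-3) (-2,3) (-2,3) (-3,0) (-3,0) (-3,0) (-3,0)
{w/M/Stay/s, w/C/Stay/s} → row (-3,1) (-3,1) (-2,3) (-2,3) (-3,0) (-3,0) (-3,0) (-3,0)
That's 5 distinct rows out of 16 strategies.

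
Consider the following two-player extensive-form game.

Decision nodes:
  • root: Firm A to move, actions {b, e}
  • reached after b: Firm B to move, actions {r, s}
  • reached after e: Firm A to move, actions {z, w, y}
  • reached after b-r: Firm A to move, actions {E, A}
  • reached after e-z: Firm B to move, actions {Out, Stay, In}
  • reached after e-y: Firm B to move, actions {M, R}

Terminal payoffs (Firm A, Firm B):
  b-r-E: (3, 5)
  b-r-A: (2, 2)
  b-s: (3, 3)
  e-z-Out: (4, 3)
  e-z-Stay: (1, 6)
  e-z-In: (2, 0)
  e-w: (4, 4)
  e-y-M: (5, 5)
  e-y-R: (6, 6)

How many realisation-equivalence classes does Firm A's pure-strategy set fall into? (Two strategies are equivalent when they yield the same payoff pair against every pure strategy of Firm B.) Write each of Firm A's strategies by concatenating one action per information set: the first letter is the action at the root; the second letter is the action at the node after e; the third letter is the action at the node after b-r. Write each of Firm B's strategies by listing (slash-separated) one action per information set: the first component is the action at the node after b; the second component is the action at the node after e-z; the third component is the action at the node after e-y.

5

Firm A has 12 pure strategies: bzE, bzA, bwE, bwA, byE, byA, ezE, ezA, ewE, ewA, eyE, eyA. Columns: r/Out/M, r/Out/R, r/Stay/M, r/Stay/R, r/In/M, r/In/R, s/Out/M, s/Out/R, s/Stay/M, s/Stay/R, s/In/M, s/In/R.
{bzE, bwE, byE} → row (3,5) (3,5) (3,5) (3,5) (3,5) (3,5) (3,3) (3,3) (3,3) (3,3) (3,3) (3,3)
{bzA, bwA, byA} → row (2,2) (2,2) (2,2) (2,2) (2,2) (2,2) (3,3) (3,3) (3,3) (3,3) (3,3) (3,3)
{ezE, ezA} → row (4,3) (4,3) (1,6) (1,6) (2,0) (2,0) (4,3) (4,3) (1,6) (1,6) (2,0) (2,0)
{ewE, ewA} → row (4,4) (4,4) (4,4) (4,4) (4,4) (4,4) (4,4) (4,4) (4,4) (4,4) (4,4) (4,4)
{eyE, eyA} → row (5,5) (6,6) (5,5) (6,6) (5,5) (6,6) (5,5) (6,6) (5,5) (6,6) (5,5) (6,6)
That's 5 distinct rows out of 12 strategies.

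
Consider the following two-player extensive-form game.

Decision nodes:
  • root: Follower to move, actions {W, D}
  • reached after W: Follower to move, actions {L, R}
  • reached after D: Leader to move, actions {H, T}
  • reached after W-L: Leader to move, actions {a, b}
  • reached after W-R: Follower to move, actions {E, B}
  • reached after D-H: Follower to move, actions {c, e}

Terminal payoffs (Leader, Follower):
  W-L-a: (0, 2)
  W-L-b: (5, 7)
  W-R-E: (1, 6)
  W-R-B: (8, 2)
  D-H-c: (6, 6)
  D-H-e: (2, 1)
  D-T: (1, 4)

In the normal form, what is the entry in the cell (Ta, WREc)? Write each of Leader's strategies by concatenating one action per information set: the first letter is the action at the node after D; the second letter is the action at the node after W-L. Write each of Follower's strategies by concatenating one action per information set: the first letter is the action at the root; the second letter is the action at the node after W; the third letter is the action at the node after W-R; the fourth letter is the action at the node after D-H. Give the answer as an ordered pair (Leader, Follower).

Trace the play path from the root:
  Follower plays W
  Follower plays R at [W]
  Follower plays E at [W-R]
→ terminal payoff (1, 6).
(Leader's choice at the node after D is never reached on this path, so it doesn't affect the outcome.)

(1, 6)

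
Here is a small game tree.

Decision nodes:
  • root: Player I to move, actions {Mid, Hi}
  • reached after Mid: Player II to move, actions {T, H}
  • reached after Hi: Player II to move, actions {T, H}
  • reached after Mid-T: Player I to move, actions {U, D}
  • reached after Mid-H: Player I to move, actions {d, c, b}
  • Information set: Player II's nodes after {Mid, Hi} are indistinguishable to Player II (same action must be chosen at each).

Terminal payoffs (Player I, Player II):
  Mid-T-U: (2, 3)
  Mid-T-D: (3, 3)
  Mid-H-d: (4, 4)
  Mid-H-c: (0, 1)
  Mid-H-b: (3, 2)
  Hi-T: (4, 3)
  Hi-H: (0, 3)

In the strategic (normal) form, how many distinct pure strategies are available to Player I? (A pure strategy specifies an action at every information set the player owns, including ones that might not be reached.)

Player I owns the root with actions {Mid, Hi} — two choices.
Player I owns the node after Mid-T with actions {U, D} — two choices.
Player I owns the node after Mid-H with actions {d, c, b} — three choices.
A pure strategy fixes one action at each information set independently, so the count is the product 2 × 2 × 3 = 12.
(For reference, Player II has 2 pure strategies, giving a 12×2 normal-form matrix.)

12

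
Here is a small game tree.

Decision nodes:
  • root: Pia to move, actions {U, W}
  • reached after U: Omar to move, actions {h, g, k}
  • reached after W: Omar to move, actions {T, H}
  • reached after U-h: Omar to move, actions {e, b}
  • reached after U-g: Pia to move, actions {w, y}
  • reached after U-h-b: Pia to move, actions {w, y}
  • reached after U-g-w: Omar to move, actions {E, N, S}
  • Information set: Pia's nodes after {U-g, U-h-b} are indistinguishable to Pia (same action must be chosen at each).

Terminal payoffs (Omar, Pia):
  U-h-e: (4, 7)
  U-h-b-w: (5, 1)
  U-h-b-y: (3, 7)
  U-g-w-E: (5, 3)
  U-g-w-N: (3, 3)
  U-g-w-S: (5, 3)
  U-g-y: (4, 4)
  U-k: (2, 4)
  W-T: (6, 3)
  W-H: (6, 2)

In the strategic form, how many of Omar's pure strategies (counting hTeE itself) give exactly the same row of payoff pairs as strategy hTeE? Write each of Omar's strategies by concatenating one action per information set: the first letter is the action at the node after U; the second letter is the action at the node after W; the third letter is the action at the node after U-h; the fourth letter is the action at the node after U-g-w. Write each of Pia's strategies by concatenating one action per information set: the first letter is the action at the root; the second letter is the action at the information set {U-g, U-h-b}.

3

Row for hTeE (columns Uw, Uy, Ww, Wy): (4,7) (4,7) (6,3) (6,3).
Under hTeE, Omar's choice at the node after U-g-w can never be reached regardless of what Pia does, so varying those choices leaves every outcome unchanged.
Holding the reachable choices fixed and varying the unreachable one freely already gives 3 equivalent strategies.
No other strategy reproduces this row, so those 3 are the full class: hTeE, hTeN, hTeS.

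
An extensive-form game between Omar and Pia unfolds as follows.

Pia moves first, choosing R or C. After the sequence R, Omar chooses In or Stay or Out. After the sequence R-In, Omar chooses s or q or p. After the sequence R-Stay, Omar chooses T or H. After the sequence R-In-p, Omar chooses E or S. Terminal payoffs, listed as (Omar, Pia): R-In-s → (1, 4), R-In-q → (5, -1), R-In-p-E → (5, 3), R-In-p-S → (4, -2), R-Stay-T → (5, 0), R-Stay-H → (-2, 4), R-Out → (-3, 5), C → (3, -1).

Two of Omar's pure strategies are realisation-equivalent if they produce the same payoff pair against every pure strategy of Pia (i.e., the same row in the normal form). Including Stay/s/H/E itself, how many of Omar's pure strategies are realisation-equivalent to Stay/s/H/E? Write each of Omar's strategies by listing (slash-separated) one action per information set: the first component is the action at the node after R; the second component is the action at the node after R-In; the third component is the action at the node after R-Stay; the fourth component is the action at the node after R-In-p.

6

Row for Stay/s/H/E (columns R, C): (-2,4) (3,-1).
Under Stay/s/H/E, Omar's choice at the node after R-In and at the node after R-In-p can never be reached regardless of what Pia does, so varying those choices leaves every outcome unchanged.
Holding the reachable choices fixed and varying the unreachable ones freely already gives 3 × 2 = 6 equivalent strategies.
No other strategy reproduces this row, so those 6 are the full class: Stay/s/H/E, Stay/s/H/S, Stay/q/H/E, Stay/q/H/S, Stay/p/H/E, Stay/p/H/S.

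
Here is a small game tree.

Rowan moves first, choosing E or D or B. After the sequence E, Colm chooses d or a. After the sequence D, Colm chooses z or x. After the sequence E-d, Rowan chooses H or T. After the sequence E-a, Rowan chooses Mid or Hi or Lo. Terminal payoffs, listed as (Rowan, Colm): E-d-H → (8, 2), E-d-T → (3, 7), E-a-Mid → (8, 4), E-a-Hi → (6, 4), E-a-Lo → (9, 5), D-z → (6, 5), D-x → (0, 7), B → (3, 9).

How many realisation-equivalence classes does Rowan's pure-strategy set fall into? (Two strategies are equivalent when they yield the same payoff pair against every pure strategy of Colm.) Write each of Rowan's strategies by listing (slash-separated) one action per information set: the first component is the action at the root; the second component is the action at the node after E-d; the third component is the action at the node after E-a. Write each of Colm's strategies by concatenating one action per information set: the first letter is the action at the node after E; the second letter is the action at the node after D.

8

Rowan has 18 pure strategies: E/H/Mid, E/H/Hi, E/H/Lo, E/T/Mid, E/T/Hi, E/T/Lo, D/H/Mid, D/H/Hi, D/H/Lo, D/T/Mid, D/T/Hi, D/T/Lo, B/H/Mid, B/H/Hi, B/H/Lo, B/T/Mid, B/T/Hi, B/T/Lo. Columns: dz, dx, az, ax.
{E/H/Mid} → row (8,2) (8,2) (8,4) (8,4)
{E/H/Hi} → row (8,2) (8,2) (6,4) (6,4)
{E/H/Lo} → row (8,2) (8,2) (9,5) (9,5)
{E/T/Mid} → row (3,7) (3,7) (8,4) (8,4)
{E/T/Hi} → row (3,7) (3,7) (6,4) (6,4)
{E/T/Lo} → row (3,7) (3,7) (9,5) (9,5)
{D/H/Mid, D/H/Hi, D/H/Lo, D/T/Mid, D/T/Hi, D/T/Lo} → row (6,5) (0,7) (6,5) (0,7)
{B/H/Mid, B/H/Hi, B/H/Lo, B/T/Mid, B/T/Hi, B/T/Lo} → row (3,9) (3,9) (3,9) (3,9)
That's 8 distinct rows out of 18 strategies.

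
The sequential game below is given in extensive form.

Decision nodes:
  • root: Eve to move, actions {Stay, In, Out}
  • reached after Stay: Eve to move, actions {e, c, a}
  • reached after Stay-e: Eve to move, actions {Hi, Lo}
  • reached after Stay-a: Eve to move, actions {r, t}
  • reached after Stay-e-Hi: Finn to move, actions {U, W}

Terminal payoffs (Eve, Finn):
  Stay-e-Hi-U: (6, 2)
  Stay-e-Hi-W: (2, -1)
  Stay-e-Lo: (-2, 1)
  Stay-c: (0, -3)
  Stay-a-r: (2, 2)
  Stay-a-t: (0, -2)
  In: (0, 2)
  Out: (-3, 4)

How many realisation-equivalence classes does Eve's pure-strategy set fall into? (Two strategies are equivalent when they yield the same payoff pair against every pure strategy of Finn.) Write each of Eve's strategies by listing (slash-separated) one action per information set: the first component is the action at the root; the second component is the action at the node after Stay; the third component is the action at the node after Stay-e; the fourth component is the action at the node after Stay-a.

7

Eve has 36 pure strategies: Stay/e/Hi/r, Stay/e/Hi/t, Stay/e/Lo/r, Stay/e/Lo/t, Stay/c/Hi/r, Stay/c/Hi/t, Stay/c/Lo/r, Stay/c/Lo/t, Stay/a/Hi/r, Stay/a/Hi/t, Stay/a/Lo/r, Stay/a/Lo/t, In/e/Hi/r, In/e/Hi/t, In/e/Lo/r, In/e/Lo/t, In/c/Hi/r, In/c/Hi/t, In/c/Lo/r, In/c/Lo/t, In/a/Hi/r, In/a/Hi/t, In/a/Lo/r, In/a/Lo/t, Out/e/Hi/r, Out/e/Hi/t, Out/e/Lo/r, Out/e/Lo/t, Out/c/Hi/r, Out/c/Hi/t, Out/c/Lo/r, Out/c/Lo/t, Out/a/Hi/r, Out/a/Hi/t, Out/a/Lo/r, Out/a/Lo/t. Columns: U, W.
{Stay/e/Hi/r, Stay/e/Hi/t} → row (6,2) (2,-1)
{Stay/e/Lo/r, Stay/e/Lo/t} → row (-2,1) (-2,1)
{Stay/c/Hi/r, Stay/c/Hi/t, Stay/c/Lo/r, Stay/c/Lo/t} → row (0,-3) (0,-3)
{Stay/a/Hi/r, Stay/a/Lo/r} → row (2,2) (2,2)
{Stay/a/Hi/t, Stay/a/Lo/t} → row (0,-2) (0,-2)
{In/e/Hi/r, In/e/Hi/t, In/e/Lo/r, In/e/Lo/t, In/c/Hi/r, In/c/Hi/t, In/c/Lo/r, In/c/Lo/t, In/a/Hi/r, In/a/Hi/t, In/a/Lo/r, In/a/Lo/t} → row (0,2) (0,2)
{Out/e/Hi/r, Out/e/Hi/t, Out/e/Lo/r, Out/e/Lo/t, Out/c/Hi/r, Out/c/Hi/t, Out/c/Lo/r, Out/c/Lo/t, Out/a/Hi/r, Out/a/Hi/t, Out/a/Lo/r, Out/a/Lo/t} → row (-3,4) (-3,4)
That's 7 distinct rows out of 36 strategies.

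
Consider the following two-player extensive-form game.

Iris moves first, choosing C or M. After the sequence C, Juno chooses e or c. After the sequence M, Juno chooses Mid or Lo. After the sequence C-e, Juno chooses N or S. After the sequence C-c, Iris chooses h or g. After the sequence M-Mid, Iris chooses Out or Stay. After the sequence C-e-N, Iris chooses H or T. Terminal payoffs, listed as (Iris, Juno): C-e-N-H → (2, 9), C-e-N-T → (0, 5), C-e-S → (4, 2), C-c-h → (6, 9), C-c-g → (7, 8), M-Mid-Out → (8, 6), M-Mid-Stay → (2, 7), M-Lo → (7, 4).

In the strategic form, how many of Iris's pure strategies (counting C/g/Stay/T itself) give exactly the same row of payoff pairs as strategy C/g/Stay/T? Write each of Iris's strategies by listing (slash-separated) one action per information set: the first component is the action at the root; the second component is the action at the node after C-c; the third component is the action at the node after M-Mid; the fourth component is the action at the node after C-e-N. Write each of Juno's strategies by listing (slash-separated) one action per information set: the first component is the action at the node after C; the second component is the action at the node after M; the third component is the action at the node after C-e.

Row for C/g/Stay/T (columns e/Mid/N, e/Mid/S, e/Lo/N, e/Lo/S, c/Mid/N, c/Mid/S, c/Lo/N, c/Lo/S): (0,5) (4,2) (0,5) (4,2) (7,8) (7,8) (7,8) (7,8).
Under C/g/Stay/T, Iris's choice at the node after M-Mid can never be reached regardless of what Juno does, so varying those choices leaves every outcome unchanged.
Holding the reachable choices fixed and varying the unreachable one freely already gives 2 equivalent strategies.
No other strategy reproduces this row, so those 2 are the full class: C/g/Out/T, C/g/Stay/T.

2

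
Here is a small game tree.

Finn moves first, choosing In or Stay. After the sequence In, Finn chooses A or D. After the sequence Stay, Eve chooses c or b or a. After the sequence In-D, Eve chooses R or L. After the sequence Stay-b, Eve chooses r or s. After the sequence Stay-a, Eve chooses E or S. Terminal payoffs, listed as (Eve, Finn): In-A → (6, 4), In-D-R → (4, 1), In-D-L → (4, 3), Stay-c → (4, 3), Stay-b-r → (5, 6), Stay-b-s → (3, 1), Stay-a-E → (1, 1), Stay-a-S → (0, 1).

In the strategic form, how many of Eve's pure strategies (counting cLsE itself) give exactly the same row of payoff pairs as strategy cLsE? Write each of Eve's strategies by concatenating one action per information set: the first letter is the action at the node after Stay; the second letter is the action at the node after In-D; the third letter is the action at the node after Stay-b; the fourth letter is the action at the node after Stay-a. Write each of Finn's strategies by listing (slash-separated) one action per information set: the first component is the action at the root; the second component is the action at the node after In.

Row for cLsE (columns In/A, In/D, Stay/A, Stay/D): (6,4) (4,3) (4,3) (4,3).
Under cLsE, Eve's choice at the node after Stay-b and at the node after Stay-a can never be reached regardless of what Finn does, so varying those choices leaves every outcome unchanged.
Holding the reachable choices fixed and varying the unreachable ones freely already gives 2 × 2 = 4 equivalent strategies.
No other strategy reproduces this row, so those 4 are the full class: cLrE, cLrS, cLsE, cLsS.

4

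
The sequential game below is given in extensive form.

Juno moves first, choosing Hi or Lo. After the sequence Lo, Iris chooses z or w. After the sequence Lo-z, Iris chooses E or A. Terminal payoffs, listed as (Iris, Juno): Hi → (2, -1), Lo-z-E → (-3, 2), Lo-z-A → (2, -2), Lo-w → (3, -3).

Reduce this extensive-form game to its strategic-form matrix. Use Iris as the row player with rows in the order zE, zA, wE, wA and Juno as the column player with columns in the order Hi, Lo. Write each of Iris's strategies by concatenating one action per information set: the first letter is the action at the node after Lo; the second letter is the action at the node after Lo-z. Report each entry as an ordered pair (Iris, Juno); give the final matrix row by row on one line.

           Hi       Lo
  zE   (2,-1)   (-3,2)
  zA   (2,-1)   (2,-2)
  wE   (2,-1)   (3,-3)
  wA   (2,-1)   (3,-3)

zE: (2,-1) (-3,2) | zA: (2,-1) (2,-2) | wE: (2,-1) (3,-3) | wA: (2,-1) (3,-3)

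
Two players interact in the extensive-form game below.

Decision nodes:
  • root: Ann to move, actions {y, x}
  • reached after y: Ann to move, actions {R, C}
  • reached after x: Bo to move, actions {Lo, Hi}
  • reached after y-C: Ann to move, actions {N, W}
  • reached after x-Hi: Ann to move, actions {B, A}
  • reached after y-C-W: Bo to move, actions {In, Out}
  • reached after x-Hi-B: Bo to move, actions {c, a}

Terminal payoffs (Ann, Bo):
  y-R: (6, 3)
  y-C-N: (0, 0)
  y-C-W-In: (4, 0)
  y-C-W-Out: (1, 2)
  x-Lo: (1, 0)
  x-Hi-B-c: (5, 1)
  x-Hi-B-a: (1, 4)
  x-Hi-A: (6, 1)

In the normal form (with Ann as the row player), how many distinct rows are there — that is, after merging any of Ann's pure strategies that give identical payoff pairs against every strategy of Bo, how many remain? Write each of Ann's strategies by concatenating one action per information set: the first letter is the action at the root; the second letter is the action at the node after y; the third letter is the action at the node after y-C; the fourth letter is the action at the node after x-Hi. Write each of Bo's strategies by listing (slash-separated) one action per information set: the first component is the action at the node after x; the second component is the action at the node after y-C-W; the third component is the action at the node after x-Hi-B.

Ann has 16 pure strategies: yRNB, yRNA, yRWB, yRWA, yCNB, yCNA, yCWB, yCWA, xRNB, xRNA, xRWB, xRWA, xCNB, xCNA, xCWB, xCWA. Columns: Lo/In/c, Lo/In/a, Lo/Out/c, Lo/Out/a, Hi/In/c, Hi/In/a, Hi/Out/c, Hi/Out/a.
{yRNB, yRNA, yRWB, yRWA} → row (6,3) (6,3) (6,3) (6,3) (6,3) (6,3) (6,3) (6,3)
{yCNB, yCNA} → row (0,0) (0,0) (0,0) (0,0) (0,0) (0,0) (0,0) (0,0)
{yCWB, yCWA} → row (4,0) (4,0) (1,2) (1,2) (4,0) (4,0) (1,2) (1,2)
{xRNB, xRWB, xCNB, xCWB} → row (1,0) (1,0) (1,0) (1,0) (5,1) (1,4) (5,1) (1,4)
{xRNA, xRWA, xCNA, xCWA} → row (1,0) (1,0) (1,0) (1,0) (6,1) (6,1) (6,1) (6,1)
That's 5 distinct rows out of 16 strategies.

5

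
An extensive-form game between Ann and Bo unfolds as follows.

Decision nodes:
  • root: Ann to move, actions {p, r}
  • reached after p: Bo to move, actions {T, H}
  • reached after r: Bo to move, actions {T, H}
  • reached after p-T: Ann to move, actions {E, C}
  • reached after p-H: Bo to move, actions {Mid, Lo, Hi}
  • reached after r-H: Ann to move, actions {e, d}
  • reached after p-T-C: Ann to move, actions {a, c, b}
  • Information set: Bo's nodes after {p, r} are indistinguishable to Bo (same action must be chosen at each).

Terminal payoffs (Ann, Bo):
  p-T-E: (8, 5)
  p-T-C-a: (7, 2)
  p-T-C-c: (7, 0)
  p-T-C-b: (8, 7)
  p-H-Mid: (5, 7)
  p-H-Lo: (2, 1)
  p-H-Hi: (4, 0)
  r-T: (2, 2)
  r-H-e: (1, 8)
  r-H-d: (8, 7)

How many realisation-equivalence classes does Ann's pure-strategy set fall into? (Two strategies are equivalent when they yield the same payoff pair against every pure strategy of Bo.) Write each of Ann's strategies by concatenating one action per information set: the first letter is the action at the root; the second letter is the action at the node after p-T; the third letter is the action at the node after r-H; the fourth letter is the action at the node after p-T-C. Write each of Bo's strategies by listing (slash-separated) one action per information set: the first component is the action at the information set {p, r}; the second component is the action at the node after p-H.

6

Ann has 24 pure strategies: pEea, pEec, pEeb, pEda, pEdc, pEdb, pCea, pCec, pCeb, pCda, pCdc, pCdb, rEea, rEec, rEeb, rEda, rEdc, rEdb, rCea, rCec, rCeb, rCda, rCdc, rCdb. Columns: T/Mid, T/Lo, T/Hi, H/Mid, H/Lo, H/Hi.
{pEea, pEec, pEeb, pEda, pEdc, pEdb} → row (8,5) (8,5) (8,5) (5,7) (2,1) (4,0)
{pCea, pCda} → row (7,2) (7,2) (7,2) (5,7) (2,1) (4,0)
{pCec, pCdc} → row (7,0) (7,0) (7,0) (5,7) (2,1) (4,0)
{pCeb, pCdb} → row (8,7) (8,7) (8,7) (5,7) (2,1) (4,0)
{rEea, rEec, rEeb, rCea, rCec, rCeb} → row (2,2) (2,2) (2,2) (1,8) (1,8) (1,8)
{rEda, rEdc, rEdb, rCda, rCdc, rCdb} → row (2,2) (2,2) (2,2) (8,7) (8,7) (8,7)
That's 6 distinct rows out of 24 strategies.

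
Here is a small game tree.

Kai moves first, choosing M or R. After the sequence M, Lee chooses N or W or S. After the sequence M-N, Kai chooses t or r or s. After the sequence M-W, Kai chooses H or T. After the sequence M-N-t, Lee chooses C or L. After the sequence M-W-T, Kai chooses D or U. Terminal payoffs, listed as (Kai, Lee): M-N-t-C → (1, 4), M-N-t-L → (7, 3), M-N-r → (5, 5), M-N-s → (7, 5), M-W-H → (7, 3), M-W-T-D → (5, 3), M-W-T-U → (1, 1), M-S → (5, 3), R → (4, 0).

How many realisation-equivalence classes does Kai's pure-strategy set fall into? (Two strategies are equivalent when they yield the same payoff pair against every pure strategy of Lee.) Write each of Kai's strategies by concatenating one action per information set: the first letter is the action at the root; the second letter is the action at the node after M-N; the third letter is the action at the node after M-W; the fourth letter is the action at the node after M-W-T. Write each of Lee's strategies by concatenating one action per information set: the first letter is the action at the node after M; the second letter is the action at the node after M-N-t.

10

Kai has 24 pure strategies: MtHD, MtHU, MtTD, MtTU, MrHD, MrHU, MrTD, MrTU, MsHD, MsHU, MsTD, MsTU, RtHD, RtHU, RtTD, RtTU, RrHD, RrHU, RrTD, RrTU, RsHD, RsHU, RsTD, RsTU. Columns: NC, NL, WC, WL, SC, SL.
{MtHD, MtHU} → row (1,4) (7,3) (7,3) (7,3) (5,3) (5,3)
{MtTD} → row (1,4) (7,3) (5,3) (5,3) (5,3) (5,3)
{MtTU} → row (1,4) (7,3) (1,1) (1,1) (5,3) (5,3)
{MrHD, MrHU} → row (5,5) (5,5) (7,3) (7,3) (5,3) (5,3)
{MrTD} → row (5,5) (5,5) (5,3) (5,3) (5,3) (5,3)
{MrTU} → row (5,5) (5,5) (1,1) (1,1) (5,3) (5,3)
{MsHD, MsHU} → row (7,5) (7,5) (7,3) (7,3) (5,3) (5,3)
{MsTD} → row (7,5) (7,5) (5,3) (5,3) (5,3) (5,3)
{MsTU} → row (7,5) (7,5) (1,1) (1,1) (5,3) (5,3)
{RtHD, RtHU, RtTD, RtTU, RrHD, RrHU, RrTD, RrTU, RsHD, RsHU, RsTD, RsTU} → row (4,0) (4,0) (4,0) (4,0) (4,0) (4,0)
That's 10 distinct rows out of 24 strategies.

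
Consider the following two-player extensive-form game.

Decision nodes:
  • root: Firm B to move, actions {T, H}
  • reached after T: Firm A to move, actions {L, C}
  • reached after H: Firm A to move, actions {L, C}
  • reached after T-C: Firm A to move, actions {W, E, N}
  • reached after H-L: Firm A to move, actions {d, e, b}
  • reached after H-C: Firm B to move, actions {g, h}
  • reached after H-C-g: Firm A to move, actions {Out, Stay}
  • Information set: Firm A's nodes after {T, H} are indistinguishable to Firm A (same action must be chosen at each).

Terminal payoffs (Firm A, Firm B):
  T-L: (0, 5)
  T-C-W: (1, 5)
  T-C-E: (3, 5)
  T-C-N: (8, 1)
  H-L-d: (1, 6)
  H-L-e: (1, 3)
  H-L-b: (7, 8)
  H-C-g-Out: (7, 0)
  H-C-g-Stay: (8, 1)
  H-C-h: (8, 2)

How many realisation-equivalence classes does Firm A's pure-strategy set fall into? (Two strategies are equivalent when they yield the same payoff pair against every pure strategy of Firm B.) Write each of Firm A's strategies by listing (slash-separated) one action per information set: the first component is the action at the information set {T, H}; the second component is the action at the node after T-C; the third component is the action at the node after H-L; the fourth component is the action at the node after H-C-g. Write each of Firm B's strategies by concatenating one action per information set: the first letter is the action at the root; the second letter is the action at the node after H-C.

Firm A has 36 pure strategies: L/W/d/Out, L/W/d/Stay, L/W/e/Out, L/W/e/Stay, L/W/b/Out, L/W/b/Stay, L/E/d/Out, L/E/d/Stay, L/E/e/Out, L/E/e/Stay, L/E/b/Out, L/E/b/Stay, L/N/d/Out, L/N/d/Stay, L/N/e/Out, L/N/e/Stay, L/N/b/Out, L/N/b/Stay, C/W/d/Out, C/W/d/Stay, C/W/e/Out, C/W/e/Stay, C/W/b/Out, C/W/b/Stay, C/E/d/Out, C/E/d/Stay, C/E/e/Out, C/E/e/Stay, C/E/b/Out, C/E/b/Stay, C/N/d/Out, C/N/d/Stay, C/N/e/Out, C/N/e/Stay, C/N/b/Out, C/N/b/Stay. Columns: Tg, Th, Hg, Hh.
{L/W/d/Out, L/W/d/Stay, L/E/d/Out, L/E/d/Stay, L/N/d/Out, L/N/d/Stay} → row (0,5) (0,5) (1,6) (1,6)
{L/W/e/Out, L/W/e/Stay, L/E/e/Out, L/E/e/Stay, L/N/e/Out, L/N/e/Stay} → row (0,5) (0,5) (1,3) (1,3)
{L/W/b/Out, L/W/b/Stay, L/E/b/Out, L/E/b/Stay, L/N/b/Out, L/N/b/Stay} → row (0,5) (0,5) (7,8) (7,8)
{C/W/d/Out, C/W/e/Out, C/W/b/Out} → row (1,5) (1,5) (7,0) (8,2)
{C/W/d/Stay, C/W/e/Stay, C/W/b/Stay} → row (1,5) (1,5) (8,1) (8,2)
{C/E/d/Out, C/E/e/Out, C/E/b/Out} → row (3,5) (3,5) (7,0) (8,2)
{C/E/d/Stay, C/E/e/Stay, C/E/b/Stay} → row (3,5) (3,5) (8,1) (8,2)
{C/N/d/Out, C/N/e/Out, C/N/b/Out} → row (8,1) (8,1) (7,0) (8,2)
{C/N/d/Stay, C/N/e/Stay, C/N/b/Stay} → row (8,1) (8,1) (8,1) (8,2)
That's 9 distinct rows out of 36 strategies.

9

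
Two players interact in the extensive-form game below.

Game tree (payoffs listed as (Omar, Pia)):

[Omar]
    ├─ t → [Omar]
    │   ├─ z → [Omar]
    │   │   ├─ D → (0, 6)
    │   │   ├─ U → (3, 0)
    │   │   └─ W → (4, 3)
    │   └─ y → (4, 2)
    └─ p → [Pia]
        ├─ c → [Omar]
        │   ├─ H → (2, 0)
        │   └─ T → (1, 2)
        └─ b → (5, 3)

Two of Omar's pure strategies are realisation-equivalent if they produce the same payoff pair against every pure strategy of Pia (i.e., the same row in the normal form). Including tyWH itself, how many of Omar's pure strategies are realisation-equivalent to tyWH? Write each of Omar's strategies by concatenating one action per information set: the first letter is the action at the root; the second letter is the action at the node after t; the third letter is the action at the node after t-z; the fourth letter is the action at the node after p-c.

Row for tyWH (columns c, b): (4,2) (4,2).
Under tyWH, Omar's choice at the node after t-z and at the node after p-c can never be reached regardless of what Pia does, so varying those choices leaves every outcome unchanged.
Holding the reachable choices fixed and varying the unreachable ones freely already gives 3 × 2 = 6 equivalent strategies.
No other strategy reproduces this row, so those 6 are the full class: tyDH, tyDT, tyUH, tyUT, tyWH, tyWT.

6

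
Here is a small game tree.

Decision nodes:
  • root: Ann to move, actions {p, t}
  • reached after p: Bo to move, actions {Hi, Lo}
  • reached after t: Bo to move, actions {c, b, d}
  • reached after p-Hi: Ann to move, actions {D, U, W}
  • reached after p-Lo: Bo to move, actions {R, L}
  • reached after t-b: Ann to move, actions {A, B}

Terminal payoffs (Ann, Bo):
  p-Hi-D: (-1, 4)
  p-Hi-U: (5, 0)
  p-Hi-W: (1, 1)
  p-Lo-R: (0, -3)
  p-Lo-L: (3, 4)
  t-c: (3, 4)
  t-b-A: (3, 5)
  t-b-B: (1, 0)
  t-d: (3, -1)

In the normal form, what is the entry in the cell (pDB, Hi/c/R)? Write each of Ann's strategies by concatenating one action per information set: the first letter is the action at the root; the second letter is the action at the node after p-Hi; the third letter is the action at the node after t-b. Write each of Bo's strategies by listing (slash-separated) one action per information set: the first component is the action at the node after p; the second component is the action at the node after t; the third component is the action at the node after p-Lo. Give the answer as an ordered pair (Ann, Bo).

(-1, 4)

Trace the play path from the root:
  Ann plays p
  Bo plays Hi at [p]
  Ann plays D at [p-Hi]
→ terminal payoff (-1, 4).
(Ann's choice at the node after t-b is never reached on this path, so it doesn't affect the outcome.)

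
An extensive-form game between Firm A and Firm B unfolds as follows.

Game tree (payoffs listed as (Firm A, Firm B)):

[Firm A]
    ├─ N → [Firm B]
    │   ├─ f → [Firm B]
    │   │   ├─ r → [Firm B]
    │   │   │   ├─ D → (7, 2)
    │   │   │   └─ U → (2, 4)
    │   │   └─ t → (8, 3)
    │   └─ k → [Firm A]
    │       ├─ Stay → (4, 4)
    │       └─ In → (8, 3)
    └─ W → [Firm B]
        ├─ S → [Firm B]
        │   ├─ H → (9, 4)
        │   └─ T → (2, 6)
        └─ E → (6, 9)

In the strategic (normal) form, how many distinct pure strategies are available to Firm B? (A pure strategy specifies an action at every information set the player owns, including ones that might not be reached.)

32

Firm B owns the node after N with actions {f, k} — two choices.
Firm B owns the node after W with actions {S, E} — two choices.
Firm B owns the node after N-f with actions {r, t} — two choices.
Firm B owns the node after W-S with actions {H, T} — two choices.
Firm B owns the node after N-f-r with actions {D, U} — two choices.
A pure strategy fixes one action at each information set independently, so the count is the product 2 × 2 × 2 × 2 × 2 = 32.
(For reference, Firm A has 4 pure strategies, giving a 32×4 normal-form matrix.)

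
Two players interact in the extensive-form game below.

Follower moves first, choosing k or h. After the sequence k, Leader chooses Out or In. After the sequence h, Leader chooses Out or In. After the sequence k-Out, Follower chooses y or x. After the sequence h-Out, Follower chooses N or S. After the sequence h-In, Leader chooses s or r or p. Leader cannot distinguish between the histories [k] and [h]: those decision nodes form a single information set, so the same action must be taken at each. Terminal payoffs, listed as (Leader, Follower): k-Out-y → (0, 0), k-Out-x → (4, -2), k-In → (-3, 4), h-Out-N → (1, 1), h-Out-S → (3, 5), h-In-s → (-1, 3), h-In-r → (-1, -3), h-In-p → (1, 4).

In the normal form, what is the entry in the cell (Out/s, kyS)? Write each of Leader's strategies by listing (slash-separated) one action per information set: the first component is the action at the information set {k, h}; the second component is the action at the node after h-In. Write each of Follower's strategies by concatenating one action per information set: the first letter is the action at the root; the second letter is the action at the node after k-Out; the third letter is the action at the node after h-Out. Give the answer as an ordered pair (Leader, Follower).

Trace the play path from the root:
  Follower plays k
  Leader plays Out at [k]
  Follower plays y at [k-Out]
→ terminal payoff (0, 0).
(Leader's choice at the node after h-In is never reached on this path, so it doesn't affect the outcome.)

(0, 0)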